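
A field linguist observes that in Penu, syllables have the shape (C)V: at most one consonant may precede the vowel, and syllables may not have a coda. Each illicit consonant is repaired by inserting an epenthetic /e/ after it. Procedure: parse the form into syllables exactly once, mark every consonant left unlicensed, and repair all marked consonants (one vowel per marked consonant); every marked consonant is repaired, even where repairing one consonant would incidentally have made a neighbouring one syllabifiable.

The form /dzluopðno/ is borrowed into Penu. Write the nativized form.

dezeluopeðeno

The consonants /d/, /z/, /p/, /ð/ cannot be parsed into a legal (C)V syllable (no codas are permitted; onsets are limited to one consonant).
Inserting the epenthetic vowel yields /d/ → /de/, /z/ → /ze/, /p/ → /pe/, /ð/ → /ðe/.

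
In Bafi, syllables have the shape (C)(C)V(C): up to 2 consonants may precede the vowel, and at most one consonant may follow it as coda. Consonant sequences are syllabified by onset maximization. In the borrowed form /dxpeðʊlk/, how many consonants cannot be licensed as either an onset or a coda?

Syllabifying with onset maximization leaves /d/, /k/ stranded (at most one coda consonant is licensed; onsets may contain at most 2 consonants).

2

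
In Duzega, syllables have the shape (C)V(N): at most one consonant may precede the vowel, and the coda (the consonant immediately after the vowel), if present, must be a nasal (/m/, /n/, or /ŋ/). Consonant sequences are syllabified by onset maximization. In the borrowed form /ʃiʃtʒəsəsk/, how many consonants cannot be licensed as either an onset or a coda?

The consonants /ʃ/, /t/, /s/, /k/ cannot be parsed into a legal (C)V(N) syllable (only a nasal (/m/, /n/, or /ŋ/) is licensed in coda position; onsets are limited to one consonant).

4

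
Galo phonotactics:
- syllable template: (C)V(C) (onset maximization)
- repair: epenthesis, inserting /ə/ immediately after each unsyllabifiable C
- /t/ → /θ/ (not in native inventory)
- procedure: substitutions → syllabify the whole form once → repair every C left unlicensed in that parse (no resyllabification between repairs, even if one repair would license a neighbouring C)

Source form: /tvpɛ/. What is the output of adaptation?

θəvəpɛ

Substitution: /t/ → /θ/, giving /θvpɛ/.
Under (C)V(C), the unsyllabifiable consonants are /θ/, /v/ (at most one coda consonant is licensed; onsets are limited to one consonant).
Inserting the epenthetic vowel yields /θ/ → /θə/, /v/ → /və/.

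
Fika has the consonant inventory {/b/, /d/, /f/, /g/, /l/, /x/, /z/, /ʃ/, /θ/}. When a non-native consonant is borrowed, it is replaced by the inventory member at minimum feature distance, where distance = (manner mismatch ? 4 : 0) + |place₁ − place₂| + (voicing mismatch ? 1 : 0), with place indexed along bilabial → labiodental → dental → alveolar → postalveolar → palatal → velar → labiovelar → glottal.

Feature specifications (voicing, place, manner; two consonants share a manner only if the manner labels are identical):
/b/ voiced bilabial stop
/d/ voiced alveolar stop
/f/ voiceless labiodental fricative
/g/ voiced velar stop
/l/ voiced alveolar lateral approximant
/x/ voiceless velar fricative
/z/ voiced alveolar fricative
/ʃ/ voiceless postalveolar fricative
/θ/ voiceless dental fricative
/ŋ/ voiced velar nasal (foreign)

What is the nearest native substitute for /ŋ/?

/g/ is closest: manner differs (nasal→stop, +4), place distance 0 (velar→velar), same voicing; total 4. Next closest is /x/ at distance 5.

g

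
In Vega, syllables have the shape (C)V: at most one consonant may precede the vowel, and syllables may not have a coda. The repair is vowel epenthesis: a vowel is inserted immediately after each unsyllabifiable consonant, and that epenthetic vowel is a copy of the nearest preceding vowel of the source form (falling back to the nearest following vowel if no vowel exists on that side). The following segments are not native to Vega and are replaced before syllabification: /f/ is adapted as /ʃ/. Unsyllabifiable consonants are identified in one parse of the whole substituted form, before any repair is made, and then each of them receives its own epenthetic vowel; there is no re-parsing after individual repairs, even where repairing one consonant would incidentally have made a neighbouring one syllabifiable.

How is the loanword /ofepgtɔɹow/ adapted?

oʃepegetɔɹowo

Substitution: /f/ → /ʃ/, giving /oʃepgtɔɹow/.
Syllabifying with onset maximization leaves /p/, /g/, /w/ stranded (no codas are permitted; onsets are limited to one consonant).
Inserting the epenthetic vowel yields /p/ → /pe/, /g/ → /ge/, /w/ → /wo/.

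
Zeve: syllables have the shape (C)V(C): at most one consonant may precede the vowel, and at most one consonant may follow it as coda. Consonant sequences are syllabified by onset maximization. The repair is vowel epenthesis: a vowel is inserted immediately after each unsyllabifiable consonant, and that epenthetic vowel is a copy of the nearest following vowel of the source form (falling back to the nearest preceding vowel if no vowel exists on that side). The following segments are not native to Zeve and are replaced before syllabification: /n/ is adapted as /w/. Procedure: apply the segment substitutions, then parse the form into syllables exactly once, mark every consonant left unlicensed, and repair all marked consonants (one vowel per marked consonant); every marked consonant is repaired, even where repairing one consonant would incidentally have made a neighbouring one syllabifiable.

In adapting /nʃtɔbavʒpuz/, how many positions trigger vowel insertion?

After substitution the input is /wʃtɔbavʒpuz/.
The unsyllabifiable consonants are /w/, /ʃ/, /ʒ/; each receives one epenthetic vowel.

3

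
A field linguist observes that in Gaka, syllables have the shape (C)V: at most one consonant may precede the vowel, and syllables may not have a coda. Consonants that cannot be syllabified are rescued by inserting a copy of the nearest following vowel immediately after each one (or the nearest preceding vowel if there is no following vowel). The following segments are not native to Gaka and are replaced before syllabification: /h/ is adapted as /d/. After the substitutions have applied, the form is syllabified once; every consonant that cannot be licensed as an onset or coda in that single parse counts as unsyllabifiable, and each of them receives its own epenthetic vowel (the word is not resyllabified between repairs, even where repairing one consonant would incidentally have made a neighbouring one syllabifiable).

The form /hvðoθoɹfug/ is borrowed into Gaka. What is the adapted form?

Substitution: /h/ → /d/, giving /dvðoθoɹfug/.
Syllabifying with onset maximization leaves /d/, /v/, /ɹ/, /g/ stranded (no codas are permitted; onsets are limited to one consonant).
Inserting the epenthetic vowel yields /d/ → /do/, /v/ → /vo/, /ɹ/ → /ɹu/, /g/ → /gu/.

dovoðoθoɹufugu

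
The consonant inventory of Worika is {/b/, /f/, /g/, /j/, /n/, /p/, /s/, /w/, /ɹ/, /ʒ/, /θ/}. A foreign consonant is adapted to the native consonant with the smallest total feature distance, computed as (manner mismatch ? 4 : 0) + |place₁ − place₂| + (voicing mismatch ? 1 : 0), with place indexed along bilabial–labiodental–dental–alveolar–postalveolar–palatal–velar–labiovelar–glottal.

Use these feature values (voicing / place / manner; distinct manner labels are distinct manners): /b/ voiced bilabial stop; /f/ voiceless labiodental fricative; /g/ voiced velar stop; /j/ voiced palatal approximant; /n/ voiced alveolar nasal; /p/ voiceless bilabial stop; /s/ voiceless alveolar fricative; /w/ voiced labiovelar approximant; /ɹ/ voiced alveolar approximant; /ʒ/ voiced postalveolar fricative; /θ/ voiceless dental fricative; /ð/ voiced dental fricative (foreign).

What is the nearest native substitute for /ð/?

/θ/ is closest: same manner (fricative), place distance 0 (dental→dental), voicing differs (+1); total 1. Next closest is /f/ at distance 2.

θ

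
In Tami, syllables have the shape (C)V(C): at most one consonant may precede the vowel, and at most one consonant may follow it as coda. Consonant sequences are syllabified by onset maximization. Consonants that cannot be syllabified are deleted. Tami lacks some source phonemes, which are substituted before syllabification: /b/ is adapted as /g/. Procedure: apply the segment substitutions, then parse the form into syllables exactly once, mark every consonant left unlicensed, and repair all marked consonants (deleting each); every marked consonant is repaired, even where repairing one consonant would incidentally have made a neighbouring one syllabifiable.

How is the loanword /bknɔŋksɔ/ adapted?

Substitution: /b/ → /g/, giving /gknɔŋksɔ/.
Syllabifying with onset maximization leaves /g/, /k/, /k/ stranded (at most one coda consonant is licensed; onsets are limited to one consonant).
Deletion applies to /g/, /k/, /k/.

nɔŋsɔ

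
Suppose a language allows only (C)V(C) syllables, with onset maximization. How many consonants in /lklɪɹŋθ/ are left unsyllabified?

Syllabifying with onset maximization leaves /l/, /k/, /ŋ/, /θ/ stranded (at most one coda consonant is licensed; onsets are limited to one consonant).

4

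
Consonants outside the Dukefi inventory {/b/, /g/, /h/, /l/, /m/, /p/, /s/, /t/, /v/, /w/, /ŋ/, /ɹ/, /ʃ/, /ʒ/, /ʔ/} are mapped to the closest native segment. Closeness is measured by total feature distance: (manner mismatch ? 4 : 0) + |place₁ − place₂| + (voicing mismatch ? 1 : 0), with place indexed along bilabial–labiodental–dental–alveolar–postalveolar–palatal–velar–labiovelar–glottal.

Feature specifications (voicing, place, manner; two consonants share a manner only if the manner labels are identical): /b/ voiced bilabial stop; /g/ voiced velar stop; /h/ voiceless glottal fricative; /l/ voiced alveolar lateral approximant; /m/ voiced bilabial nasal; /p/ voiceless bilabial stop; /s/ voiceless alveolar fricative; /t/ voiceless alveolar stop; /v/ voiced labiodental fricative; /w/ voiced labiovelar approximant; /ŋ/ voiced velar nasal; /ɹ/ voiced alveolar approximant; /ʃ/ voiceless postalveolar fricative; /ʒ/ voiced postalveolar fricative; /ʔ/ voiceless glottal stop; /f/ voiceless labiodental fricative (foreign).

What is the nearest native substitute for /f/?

/v/ is closest: same manner (fricative), place distance 0 (labiodental→labiodental), voicing differs (+1); total 1. Next closest is /s/ at distance 2.

v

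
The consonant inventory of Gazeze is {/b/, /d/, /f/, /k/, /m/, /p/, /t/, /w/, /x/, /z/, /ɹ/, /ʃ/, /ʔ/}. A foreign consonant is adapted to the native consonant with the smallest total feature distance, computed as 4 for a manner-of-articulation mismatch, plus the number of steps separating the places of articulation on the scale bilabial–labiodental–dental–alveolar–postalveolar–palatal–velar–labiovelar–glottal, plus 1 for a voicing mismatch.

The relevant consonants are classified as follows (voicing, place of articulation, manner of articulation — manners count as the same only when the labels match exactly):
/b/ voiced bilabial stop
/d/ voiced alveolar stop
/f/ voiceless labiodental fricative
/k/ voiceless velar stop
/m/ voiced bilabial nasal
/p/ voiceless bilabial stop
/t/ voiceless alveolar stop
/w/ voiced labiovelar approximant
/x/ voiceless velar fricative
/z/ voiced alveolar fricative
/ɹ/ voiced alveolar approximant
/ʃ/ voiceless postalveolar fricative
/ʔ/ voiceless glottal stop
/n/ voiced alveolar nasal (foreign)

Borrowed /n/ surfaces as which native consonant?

/m/ is closest: same manner (nasal), place distance 3 (alveolar→bilabial), same voicing; total 3. Next closest is /d/ at distance 4.

m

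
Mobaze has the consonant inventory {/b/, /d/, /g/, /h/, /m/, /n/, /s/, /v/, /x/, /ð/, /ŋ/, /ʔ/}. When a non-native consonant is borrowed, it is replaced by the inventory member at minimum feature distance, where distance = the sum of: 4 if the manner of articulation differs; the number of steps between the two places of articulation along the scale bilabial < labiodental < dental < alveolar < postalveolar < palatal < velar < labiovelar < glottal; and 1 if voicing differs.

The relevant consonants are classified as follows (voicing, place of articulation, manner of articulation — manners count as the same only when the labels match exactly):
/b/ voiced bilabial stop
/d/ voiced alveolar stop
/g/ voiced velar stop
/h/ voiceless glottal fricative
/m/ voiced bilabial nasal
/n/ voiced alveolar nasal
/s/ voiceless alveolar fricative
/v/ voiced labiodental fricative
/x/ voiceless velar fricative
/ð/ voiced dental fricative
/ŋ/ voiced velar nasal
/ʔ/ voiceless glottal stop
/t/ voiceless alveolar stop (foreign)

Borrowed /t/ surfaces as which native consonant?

d

/d/ is closest: same manner (stop), place distance 0 (alveolar→alveolar), voicing differs (+1); total 1. Next closest is /b/ at distance 4.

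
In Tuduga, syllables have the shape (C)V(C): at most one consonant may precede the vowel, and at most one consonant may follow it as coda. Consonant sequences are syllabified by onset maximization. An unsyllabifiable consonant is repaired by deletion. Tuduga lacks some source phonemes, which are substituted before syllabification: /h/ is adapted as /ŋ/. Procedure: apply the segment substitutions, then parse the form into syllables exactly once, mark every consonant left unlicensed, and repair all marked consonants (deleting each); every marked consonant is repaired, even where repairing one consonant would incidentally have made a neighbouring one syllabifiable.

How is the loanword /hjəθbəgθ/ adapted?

jəθbəg

Substitution: /h/ → /ŋ/, giving /ŋjəθbəgθ/.
The consonants /ŋ/, /θ/ cannot be parsed into a legal (C)V(C) syllable (at most one coda consonant is licensed; onsets are limited to one consonant).
Deleting the stranded consonants removes /ŋ/, /θ/.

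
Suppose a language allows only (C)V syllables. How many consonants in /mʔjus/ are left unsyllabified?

The consonants /m/, /ʔ/, /s/ cannot be parsed into a legal (C)V syllable (no codas are permitted; onsets are limited to one consonant).

3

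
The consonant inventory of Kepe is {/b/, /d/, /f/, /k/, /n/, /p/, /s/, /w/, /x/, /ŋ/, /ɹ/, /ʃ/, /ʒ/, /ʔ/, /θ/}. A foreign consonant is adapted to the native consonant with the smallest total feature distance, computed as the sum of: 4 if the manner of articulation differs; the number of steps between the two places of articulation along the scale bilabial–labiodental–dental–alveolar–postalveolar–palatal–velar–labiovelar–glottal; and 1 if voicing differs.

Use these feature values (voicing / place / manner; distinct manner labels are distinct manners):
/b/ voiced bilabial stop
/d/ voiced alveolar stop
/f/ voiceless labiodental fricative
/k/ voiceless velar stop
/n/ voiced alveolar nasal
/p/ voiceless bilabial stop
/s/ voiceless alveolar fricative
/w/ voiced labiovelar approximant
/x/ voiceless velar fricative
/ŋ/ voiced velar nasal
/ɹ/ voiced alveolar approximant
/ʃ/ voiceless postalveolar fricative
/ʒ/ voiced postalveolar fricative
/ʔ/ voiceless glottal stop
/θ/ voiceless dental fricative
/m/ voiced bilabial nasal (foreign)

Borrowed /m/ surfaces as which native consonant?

/n/ is closest: same manner (nasal), place distance 3 (bilabial→alveolar), same voicing; total 3. Next closest is /b/ at distance 4.

n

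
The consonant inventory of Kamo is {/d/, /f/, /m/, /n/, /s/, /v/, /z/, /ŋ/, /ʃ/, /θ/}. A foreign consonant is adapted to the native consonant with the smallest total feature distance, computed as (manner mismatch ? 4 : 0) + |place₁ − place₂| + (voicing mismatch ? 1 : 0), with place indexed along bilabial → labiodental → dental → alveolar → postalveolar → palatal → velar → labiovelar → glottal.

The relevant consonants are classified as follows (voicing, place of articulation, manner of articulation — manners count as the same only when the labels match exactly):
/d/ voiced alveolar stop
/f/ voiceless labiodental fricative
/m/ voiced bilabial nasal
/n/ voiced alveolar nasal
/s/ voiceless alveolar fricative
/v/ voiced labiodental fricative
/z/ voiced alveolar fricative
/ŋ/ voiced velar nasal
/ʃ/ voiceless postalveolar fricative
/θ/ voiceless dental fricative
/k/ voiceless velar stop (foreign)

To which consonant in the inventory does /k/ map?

d

/d/ is closest: same manner (stop), place distance 3 (velar→alveolar), voicing differs (+1); total 4. Next closest is /ŋ/ at distance 5.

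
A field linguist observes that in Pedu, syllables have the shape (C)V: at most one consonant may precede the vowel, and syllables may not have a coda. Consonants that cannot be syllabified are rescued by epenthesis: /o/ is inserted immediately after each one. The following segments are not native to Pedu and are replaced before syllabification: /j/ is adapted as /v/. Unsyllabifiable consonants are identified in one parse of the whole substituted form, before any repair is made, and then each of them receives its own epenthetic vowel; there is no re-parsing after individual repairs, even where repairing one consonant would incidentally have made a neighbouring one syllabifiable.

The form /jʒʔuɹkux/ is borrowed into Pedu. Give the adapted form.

Substitution: /j/ → /v/, giving /vʒʔuɹkux/.
Syllabifying with onset maximization leaves /v/, /ʒ/, /ɹ/, /x/ stranded (no codas are permitted; onsets are limited to one consonant).
Each unlicensed consonant becomes the onset of a new syllable: /v/ → /vo/, /ʒ/ → /ʒo/, /ɹ/ → /ɹo/, /x/ → /xo/.

voʒoʔuɹokuxo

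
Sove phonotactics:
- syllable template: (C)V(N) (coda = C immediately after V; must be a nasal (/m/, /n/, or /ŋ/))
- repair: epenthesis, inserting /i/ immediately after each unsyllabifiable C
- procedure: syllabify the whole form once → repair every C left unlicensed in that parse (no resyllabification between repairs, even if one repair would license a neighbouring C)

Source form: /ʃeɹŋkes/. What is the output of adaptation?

ʃeɹiŋikesi

Syllabifying with onset maximization leaves /ɹ/, /ŋ/, /s/ stranded (only a nasal (/m/, /n/, or /ŋ/) is licensed in coda position; onsets are limited to one consonant).
Each unlicensed consonant becomes the onset of a new syllable: /ɹ/ → /ɹi/, /ŋ/ → /ŋi/, /s/ → /si/.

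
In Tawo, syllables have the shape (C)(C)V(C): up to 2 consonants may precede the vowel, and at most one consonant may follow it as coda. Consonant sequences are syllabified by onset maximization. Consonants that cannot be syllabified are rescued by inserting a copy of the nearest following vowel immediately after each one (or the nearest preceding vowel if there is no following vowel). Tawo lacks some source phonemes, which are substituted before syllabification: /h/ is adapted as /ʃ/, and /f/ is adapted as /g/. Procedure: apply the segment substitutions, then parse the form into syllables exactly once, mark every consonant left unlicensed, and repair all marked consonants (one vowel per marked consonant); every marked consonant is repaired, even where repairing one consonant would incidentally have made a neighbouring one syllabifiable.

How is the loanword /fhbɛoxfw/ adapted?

gɛʃbɛoxgowo

Substitution: /f/ → /g/, /h/ → /ʃ/, giving /gʃbɛoxgw/.
Syllabifying with onset maximization leaves /g/, /g/, /w/ stranded (at most one coda consonant is licensed; onsets may contain at most 2 consonants).
Inserting the epenthetic vowel yields /g/ → /gɛ/, /g/ → /go/, /w/ → /wo/.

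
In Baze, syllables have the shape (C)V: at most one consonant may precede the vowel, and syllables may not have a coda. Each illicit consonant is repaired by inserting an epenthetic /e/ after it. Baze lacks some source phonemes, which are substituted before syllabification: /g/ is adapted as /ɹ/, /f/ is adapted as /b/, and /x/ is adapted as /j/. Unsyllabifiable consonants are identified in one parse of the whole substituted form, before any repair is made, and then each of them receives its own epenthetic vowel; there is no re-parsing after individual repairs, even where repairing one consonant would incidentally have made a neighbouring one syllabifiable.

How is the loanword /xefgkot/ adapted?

Substitution: /x/ → /j/, /f/ → /b/, /g/ → /ɹ/, giving /jebɹkot/.
Syllabifying with onset maximization leaves /b/, /ɹ/, /t/ stranded (no codas are permitted; onsets are limited to one consonant).
Epenthesis after each stranded consonant: /b/ → /be/, /ɹ/ → /ɹe/, /t/ → /te/.

jebeɹekote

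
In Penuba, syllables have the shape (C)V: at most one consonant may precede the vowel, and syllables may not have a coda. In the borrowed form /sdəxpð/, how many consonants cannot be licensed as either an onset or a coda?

4

Under (C)V, the unsyllabifiable consonants are /s/, /x/, /p/, /ð/ (no codas are permitted; onsets are limited to one consonant).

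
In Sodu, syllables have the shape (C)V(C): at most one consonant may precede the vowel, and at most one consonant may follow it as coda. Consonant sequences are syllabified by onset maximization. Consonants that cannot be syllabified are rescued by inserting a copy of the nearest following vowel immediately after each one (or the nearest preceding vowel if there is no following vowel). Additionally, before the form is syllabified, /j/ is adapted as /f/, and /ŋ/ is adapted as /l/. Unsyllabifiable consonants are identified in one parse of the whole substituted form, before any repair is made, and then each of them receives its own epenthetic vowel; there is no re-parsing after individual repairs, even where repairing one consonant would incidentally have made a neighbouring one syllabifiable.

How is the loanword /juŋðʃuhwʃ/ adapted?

fulðuʃuhwuʃu

Substitution: /j/ → /f/, /ŋ/ → /l/, giving /fulðʃuhwʃ/.
The consonants /ð/, /w/, /ʃ/ cannot be parsed into a legal (C)V(C) syllable (at most one coda consonant is licensed; onsets are limited to one consonant).
Each unlicensed consonant becomes the onset of a new syllable: /ð/ → /ðu/, /w/ → /wu/, /ʃ/ → /ʃu/.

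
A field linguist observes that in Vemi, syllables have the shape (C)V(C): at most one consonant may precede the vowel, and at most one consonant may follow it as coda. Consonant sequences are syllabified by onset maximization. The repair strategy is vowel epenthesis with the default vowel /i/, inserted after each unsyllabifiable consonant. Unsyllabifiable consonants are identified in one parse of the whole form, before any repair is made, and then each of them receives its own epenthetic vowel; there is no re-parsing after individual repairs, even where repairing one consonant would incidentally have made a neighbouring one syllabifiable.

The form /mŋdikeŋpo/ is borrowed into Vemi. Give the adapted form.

The consonants /m/, /ŋ/ cannot be parsed into a legal (C)V(C) syllable (at most one coda consonant is licensed; onsets are limited to one consonant).
Epenthesis after each stranded consonant: /m/ → /mi/, /ŋ/ → /ŋi/.

miŋidikeŋpo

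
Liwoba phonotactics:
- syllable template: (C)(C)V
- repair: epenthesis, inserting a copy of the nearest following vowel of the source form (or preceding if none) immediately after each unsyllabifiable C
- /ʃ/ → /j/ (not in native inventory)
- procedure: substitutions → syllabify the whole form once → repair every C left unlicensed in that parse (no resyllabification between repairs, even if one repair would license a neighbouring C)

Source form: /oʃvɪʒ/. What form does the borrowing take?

Substitution: /ʃ/ → /j/, giving /ojvɪʒ/.
Under (C)(C)V, the unsyllabifiable consonants are /ʒ/ (no codas are permitted; onsets may contain at most 2 consonants).
Epenthesis after each stranded consonant: /ʒ/ → /ʒɪ/.

ojvɪʒɪ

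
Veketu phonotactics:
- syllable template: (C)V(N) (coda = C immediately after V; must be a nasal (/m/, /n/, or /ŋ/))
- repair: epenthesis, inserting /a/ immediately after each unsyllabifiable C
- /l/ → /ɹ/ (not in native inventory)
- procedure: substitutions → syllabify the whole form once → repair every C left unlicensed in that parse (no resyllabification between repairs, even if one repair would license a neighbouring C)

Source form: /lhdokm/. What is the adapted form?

ɹahadokama

Substitution: /l/ → /ɹ/, giving /ɹhdokm/.
The consonants /ɹ/, /h/, /k/, /m/ cannot be parsed into a legal (C)V(N) syllable (only a nasal (/m/, /n/, or /ŋ/) is licensed in coda position; onsets are limited to one consonant).
Inserting the epenthetic vowel yields /ɹ/ → /ɹa/, /h/ → /ha/, /k/ → /ka/, /m/ → /ma/.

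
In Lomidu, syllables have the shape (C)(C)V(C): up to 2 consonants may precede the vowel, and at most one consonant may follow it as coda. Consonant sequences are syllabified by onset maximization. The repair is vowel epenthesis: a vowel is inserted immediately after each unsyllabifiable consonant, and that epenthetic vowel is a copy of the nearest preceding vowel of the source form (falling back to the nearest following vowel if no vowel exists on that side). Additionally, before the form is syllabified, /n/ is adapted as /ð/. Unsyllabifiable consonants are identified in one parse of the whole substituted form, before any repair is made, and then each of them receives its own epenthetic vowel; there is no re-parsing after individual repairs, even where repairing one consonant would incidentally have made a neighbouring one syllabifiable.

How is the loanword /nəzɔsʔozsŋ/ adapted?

ðəzɔsʔozsoŋo

Substitution: /n/ → /ð/, giving /ðəzɔsʔozsŋ/.
The consonants /s/, /ŋ/ cannot be parsed into a legal (C)(C)V(C) syllable (at most one coda consonant is licensed; onsets may contain at most 2 consonants).
Epenthesis after each stranded consonant: /s/ → /so/, /ŋ/ → /ŋo/.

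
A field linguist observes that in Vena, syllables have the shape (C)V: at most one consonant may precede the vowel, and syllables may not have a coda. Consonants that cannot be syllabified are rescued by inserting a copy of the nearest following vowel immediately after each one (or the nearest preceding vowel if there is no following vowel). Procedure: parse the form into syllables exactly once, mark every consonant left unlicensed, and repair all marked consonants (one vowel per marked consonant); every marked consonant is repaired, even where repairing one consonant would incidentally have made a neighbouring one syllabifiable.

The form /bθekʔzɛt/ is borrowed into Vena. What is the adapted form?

Syllabifying with onset maximization leaves /b/, /k/, /ʔ/, /t/ stranded (no codas are permitted; onsets are limited to one consonant).
Each unlicensed consonant becomes the onset of a new syllable: /b/ → /be/, /k/ → /kɛ/, /ʔ/ → /ʔɛ/, /t/ → /tɛ/.

beθekɛʔɛzɛtɛ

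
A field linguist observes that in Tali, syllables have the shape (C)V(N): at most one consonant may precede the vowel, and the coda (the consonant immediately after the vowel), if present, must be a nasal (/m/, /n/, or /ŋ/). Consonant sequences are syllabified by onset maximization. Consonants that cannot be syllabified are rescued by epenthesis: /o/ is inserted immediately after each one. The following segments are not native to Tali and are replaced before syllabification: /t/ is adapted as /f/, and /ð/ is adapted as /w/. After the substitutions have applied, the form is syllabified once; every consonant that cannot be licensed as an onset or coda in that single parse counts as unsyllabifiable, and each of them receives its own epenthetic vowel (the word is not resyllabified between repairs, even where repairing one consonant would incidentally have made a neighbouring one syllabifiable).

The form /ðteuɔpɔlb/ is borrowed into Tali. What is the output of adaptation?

wofeuɔpɔlobo

Substitution: /ð/ → /w/, /t/ → /f/, giving /wfeuɔpɔlb/.
Syllabifying with onset maximization leaves /w/, /l/, /b/ stranded (only a nasal (/m/, /n/, or /ŋ/) is licensed in coda position; onsets are limited to one consonant).
Epenthesis after each stranded consonant: /w/ → /wo/, /l/ → /lo/, /b/ → /bo/.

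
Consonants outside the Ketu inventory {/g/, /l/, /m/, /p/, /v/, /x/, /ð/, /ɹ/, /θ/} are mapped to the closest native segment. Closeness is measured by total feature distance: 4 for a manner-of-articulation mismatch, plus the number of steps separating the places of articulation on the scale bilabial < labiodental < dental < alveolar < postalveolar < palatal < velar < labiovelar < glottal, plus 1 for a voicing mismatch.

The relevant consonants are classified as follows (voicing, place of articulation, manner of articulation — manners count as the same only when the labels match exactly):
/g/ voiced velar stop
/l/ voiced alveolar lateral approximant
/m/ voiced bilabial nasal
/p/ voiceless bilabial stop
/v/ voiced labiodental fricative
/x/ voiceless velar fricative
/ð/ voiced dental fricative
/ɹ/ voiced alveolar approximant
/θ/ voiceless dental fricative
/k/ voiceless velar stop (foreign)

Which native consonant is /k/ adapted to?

/g/ is closest: same manner (stop), place distance 0 (velar→velar), voicing differs (+1); total 1. Next closest is /x/ at distance 4.

g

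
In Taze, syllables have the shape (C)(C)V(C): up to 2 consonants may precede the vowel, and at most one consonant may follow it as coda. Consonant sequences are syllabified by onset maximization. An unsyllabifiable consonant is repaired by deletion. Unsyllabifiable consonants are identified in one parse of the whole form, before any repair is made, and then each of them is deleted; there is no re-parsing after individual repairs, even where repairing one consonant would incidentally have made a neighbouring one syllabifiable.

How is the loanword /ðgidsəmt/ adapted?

Under (C)(C)V(C), the unsyllabifiable consonants are /t/ (at most one coda consonant is licensed; onsets may contain at most 2 consonants).
Deletion applies to /t/.

ðgidsəm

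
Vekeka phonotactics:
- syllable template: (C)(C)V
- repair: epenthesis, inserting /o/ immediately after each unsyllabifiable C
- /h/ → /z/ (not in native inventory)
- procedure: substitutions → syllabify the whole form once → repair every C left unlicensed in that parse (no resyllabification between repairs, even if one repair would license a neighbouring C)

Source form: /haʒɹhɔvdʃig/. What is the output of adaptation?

Substitution: /h/ → /z/, giving /zaʒɹzɔvdʃig/.
Syllabifying with onset maximization leaves /ʒ/, /v/, /g/ stranded (no codas are permitted; onsets may contain at most 2 consonants).
Inserting the epenthetic vowel yields /ʒ/ → /ʒo/, /v/ → /vo/, /g/ → /go/.

zaʒoɹzɔvodʃigo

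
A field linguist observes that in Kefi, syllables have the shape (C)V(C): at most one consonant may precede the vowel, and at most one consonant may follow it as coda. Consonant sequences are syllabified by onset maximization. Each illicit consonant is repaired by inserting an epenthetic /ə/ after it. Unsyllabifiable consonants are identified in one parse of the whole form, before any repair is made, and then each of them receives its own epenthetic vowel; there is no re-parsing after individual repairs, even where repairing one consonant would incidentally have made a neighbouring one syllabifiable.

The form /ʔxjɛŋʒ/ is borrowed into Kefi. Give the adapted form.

ʔəxəjɛŋʒə

Under (C)V(C), the unsyllabifiable consonants are /ʔ/, /x/, /ʒ/ (at most one coda consonant is licensed; onsets are limited to one consonant).
Epenthesis after each stranded consonant: /ʔ/ → /ʔə/, /x/ → /xə/, /ʒ/ → /ʒə/.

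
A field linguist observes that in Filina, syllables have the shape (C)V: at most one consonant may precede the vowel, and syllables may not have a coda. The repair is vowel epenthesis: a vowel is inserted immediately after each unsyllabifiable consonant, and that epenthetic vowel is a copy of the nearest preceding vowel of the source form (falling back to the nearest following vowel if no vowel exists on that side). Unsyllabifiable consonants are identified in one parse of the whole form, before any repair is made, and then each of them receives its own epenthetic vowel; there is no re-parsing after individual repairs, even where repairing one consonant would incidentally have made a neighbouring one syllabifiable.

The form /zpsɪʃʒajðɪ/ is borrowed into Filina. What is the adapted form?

zɪpɪsɪʃɪʒajaðɪ

Syllabifying with onset maximization leaves /z/, /p/, /ʃ/, /j/ stranded (no codas are permitted; onsets are limited to one consonant).
Epenthesis after each stranded consonant: /z/ → /zɪ/, /p/ → /pɪ/, /ʃ/ → /ʃɪ/, /j/ → /ja/.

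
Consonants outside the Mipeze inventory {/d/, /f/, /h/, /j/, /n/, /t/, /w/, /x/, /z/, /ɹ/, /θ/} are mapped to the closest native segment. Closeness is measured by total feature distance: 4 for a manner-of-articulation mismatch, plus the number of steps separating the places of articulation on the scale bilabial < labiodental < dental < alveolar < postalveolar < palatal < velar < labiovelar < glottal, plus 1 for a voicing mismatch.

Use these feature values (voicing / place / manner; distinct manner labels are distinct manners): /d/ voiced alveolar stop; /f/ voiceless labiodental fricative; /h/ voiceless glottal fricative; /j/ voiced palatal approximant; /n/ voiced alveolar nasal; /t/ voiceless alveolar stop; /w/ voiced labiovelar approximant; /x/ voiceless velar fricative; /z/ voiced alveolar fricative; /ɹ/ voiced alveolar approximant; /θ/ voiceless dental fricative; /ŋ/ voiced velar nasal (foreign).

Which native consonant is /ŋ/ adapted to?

n

/n/ is closest: same manner (nasal), place distance 3 (velar→alveolar), same voicing; total 3. Next closest is /j/ at distance 5.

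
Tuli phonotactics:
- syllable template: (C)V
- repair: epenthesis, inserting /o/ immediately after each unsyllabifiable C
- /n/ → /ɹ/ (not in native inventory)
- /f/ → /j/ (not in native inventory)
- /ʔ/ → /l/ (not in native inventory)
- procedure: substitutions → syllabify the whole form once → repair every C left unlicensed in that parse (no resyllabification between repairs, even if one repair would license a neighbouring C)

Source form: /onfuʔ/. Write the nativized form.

Substitution: /n/ → /ɹ/, /f/ → /j/, /ʔ/ → /l/, giving /oɹjul/.
Syllabifying with onset maximization leaves /ɹ/, /l/ stranded (no codas are permitted; onsets are limited to one consonant).
Inserting the epenthetic vowel yields /ɹ/ → /ɹo/, /l/ → /lo/.

oɹojulo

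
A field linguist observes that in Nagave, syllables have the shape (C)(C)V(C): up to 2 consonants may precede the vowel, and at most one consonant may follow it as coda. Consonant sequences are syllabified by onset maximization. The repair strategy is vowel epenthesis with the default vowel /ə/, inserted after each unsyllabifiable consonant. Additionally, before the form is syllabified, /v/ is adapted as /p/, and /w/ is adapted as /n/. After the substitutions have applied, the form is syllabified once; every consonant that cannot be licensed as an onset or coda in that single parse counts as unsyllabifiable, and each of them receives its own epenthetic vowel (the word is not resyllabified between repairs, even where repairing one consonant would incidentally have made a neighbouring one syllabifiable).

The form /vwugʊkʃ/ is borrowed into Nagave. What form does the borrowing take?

pnugʊkʃə

Substitution: /v/ → /p/, /w/ → /n/, giving /pnugʊkʃ/.
Syllabifying with onset maximization leaves /ʃ/ stranded (at most one coda consonant is licensed; onsets may contain at most 2 consonants).
Epenthesis after each stranded consonant: /ʃ/ → /ʃə/.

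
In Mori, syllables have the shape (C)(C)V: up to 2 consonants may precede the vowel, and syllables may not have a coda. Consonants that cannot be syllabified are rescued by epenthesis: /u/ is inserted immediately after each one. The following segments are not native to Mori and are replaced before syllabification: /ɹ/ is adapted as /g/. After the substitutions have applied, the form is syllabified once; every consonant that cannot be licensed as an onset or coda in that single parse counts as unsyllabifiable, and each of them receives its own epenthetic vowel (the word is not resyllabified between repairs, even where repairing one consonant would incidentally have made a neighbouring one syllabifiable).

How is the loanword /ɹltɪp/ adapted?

gultɪpu

Substitution: /ɹ/ → /g/, giving /gltɪp/.
Under (C)(C)V, the unsyllabifiable consonants are /g/, /p/ (no codas are permitted; onsets may contain at most 2 consonants).
Epenthesis after each stranded consonant: /g/ → /gu/, /p/ → /pu/.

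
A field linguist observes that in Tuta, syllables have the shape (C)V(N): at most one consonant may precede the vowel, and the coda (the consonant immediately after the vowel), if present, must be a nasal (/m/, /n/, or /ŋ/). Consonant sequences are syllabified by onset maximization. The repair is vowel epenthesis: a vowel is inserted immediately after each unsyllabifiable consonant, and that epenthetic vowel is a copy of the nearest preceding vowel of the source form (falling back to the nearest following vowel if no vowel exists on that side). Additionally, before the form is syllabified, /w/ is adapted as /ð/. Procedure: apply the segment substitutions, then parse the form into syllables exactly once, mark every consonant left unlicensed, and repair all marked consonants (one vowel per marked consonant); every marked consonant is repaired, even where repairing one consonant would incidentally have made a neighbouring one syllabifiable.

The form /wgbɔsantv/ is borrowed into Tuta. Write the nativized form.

Substitution: /w/ → /ð/, giving /ðgbɔsantv/.
Under (C)V(N), the unsyllabifiable consonants are /ð/, /g/, /t/, /v/ (only a nasal (/m/, /n/, or /ŋ/) is licensed in coda position; onsets are limited to one consonant).
Epenthesis after each stranded consonant: /ð/ → /ðɔ/, /g/ → /gɔ/, /t/ → /ta/, /v/ → /va/.

ðɔgɔbɔsantava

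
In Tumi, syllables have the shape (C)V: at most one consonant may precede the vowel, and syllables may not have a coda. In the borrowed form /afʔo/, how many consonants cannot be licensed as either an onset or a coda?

The consonants /f/ cannot be parsed into a legal (C)V syllable (no codas are permitted; onsets are limited to one consonant).

1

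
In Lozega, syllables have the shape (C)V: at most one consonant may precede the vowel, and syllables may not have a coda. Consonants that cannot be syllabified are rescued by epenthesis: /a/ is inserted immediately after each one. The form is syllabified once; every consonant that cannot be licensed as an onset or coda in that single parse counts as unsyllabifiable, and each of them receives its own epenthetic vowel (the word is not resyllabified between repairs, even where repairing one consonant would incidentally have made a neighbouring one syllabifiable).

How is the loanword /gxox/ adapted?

gaxoxa

Syllabifying with onset maximization leaves /g/, /x/ stranded (no codas are permitted; onsets are limited to one consonant).
Each unlicensed consonant becomes the onset of a new syllable: /g/ → /ga/, /x/ → /xa/.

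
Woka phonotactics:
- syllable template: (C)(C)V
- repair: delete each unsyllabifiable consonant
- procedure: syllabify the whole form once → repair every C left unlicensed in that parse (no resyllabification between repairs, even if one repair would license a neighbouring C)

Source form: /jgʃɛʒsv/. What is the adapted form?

gʃɛ

Under (C)(C)V, the unsyllabifiable consonants are /j/, /ʒ/, /s/, /v/ (no codas are permitted; onsets may contain at most 2 consonants).
Deletion applies to /j/, /ʒ/, /s/, /v/.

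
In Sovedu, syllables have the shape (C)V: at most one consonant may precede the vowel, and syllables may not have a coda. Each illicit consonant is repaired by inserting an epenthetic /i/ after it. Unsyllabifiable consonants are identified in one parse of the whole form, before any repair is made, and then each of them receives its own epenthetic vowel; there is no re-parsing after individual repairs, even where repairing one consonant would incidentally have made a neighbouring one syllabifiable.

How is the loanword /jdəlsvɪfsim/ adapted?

The consonants /j/, /l/, /s/, /f/, /m/ cannot be parsed into a legal (C)V syllable (no codas are permitted; onsets are limited to one consonant).
Each unlicensed consonant becomes the onset of a new syllable: /j/ → /ji/, /l/ → /li/, /s/ → /si/, /f/ → /fi/, /m/ → /mi/.

jidəlisivɪfisimi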